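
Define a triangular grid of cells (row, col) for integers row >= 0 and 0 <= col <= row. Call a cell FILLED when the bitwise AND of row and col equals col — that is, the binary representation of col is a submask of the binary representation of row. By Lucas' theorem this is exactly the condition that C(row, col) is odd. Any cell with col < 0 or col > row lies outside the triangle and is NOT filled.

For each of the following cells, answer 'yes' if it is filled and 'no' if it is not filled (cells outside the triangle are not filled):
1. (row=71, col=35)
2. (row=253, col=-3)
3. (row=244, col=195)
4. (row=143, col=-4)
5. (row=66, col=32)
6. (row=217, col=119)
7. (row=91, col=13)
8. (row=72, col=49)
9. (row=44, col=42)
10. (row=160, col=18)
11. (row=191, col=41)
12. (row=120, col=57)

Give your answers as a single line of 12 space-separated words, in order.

(71,35): row=0b1000111, col=0b100011, row AND col = 0b11 = 3; 3 != 35 -> empty
(253,-3): col outside [0, 253] -> not filled
(244,195): row=0b11110100, col=0b11000011, row AND col = 0b11000000 = 192; 192 != 195 -> empty
(143,-4): col outside [0, 143] -> not filled
(66,32): row=0b1000010, col=0b100000, row AND col = 0b0 = 0; 0 != 32 -> empty
(217,119): row=0b11011001, col=0b1110111, row AND col = 0b1010001 = 81; 81 != 119 -> empty
(91,13): row=0b1011011, col=0b1101, row AND col = 0b1001 = 9; 9 != 13 -> empty
(72,49): row=0b1001000, col=0b110001, row AND col = 0b0 = 0; 0 != 49 -> empty
(44,42): row=0b101100, col=0b101010, row AND col = 0b101000 = 40; 40 != 42 -> empty
(160,18): row=0b10100000, col=0b10010, row AND col = 0b0 = 0; 0 != 18 -> empty
(191,41): row=0b10111111, col=0b101001, row AND col = 0b101001 = 41; 41 == 41 -> filled
(120,57): row=0b1111000, col=0b111001, row AND col = 0b111000 = 56; 56 != 57 -> empty

Answer: no no no no no no no no no no yes no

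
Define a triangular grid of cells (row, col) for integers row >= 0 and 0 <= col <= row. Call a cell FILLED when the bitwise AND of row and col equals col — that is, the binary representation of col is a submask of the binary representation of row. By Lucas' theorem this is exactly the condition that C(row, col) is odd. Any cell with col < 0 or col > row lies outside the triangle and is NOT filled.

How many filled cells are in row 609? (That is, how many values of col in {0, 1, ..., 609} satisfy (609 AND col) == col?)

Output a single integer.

609 in binary = 1001100001
popcount(609) = number of 1-bits in 1001100001 = 4
A col c satisfies (609 AND c) == c iff every set bit of c is also set in 609; each of the 4 set bits of 609 can independently be on or off in c.
count = 2^4 = 16

Answer: 16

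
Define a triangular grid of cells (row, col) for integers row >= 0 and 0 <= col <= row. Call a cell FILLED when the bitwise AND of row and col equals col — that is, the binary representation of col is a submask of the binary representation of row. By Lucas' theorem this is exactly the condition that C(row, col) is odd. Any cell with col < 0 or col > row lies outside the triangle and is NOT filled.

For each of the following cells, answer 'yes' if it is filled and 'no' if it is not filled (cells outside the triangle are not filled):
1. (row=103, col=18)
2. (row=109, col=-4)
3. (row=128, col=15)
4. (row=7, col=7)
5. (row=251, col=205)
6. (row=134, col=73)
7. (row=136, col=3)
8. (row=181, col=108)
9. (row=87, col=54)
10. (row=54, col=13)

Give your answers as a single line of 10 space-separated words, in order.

(103,18): row=0b1100111, col=0b10010, row AND col = 0b10 = 2; 2 != 18 -> empty
(109,-4): col outside [0, 109] -> not filled
(128,15): row=0b10000000, col=0b1111, row AND col = 0b0 = 0; 0 != 15 -> empty
(7,7): row=0b111, col=0b111, row AND col = 0b111 = 7; 7 == 7 -> filled
(251,205): row=0b11111011, col=0b11001101, row AND col = 0b11001001 = 201; 201 != 205 -> empty
(134,73): row=0b10000110, col=0b1001001, row AND col = 0b0 = 0; 0 != 73 -> empty
(136,3): row=0b10001000, col=0b11, row AND col = 0b0 = 0; 0 != 3 -> empty
(181,108): row=0b10110101, col=0b1101100, row AND col = 0b100100 = 36; 36 != 108 -> empty
(87,54): row=0b1010111, col=0b110110, row AND col = 0b10110 = 22; 22 != 54 -> empty
(54,13): row=0b110110, col=0b1101, row AND col = 0b100 = 4; 4 != 13 -> empty

Answer: no no no yes no no no no no no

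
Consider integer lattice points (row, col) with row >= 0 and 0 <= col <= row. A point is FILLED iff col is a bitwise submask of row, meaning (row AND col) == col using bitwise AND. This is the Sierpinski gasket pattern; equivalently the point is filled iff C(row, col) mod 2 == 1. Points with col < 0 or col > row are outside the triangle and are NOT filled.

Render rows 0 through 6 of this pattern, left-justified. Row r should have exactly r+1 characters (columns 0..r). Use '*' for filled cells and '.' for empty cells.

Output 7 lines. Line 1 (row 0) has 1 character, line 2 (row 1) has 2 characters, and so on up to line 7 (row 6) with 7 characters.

Answer: *
**
*.*
****
*...*
**..**
*.*.*.*

Derivation:
r0=0: *
r1=1: **
r2=10: *.*
r3=11: ****
r4=100: *...*
r5=101: **..**
r6=110: *.*.*.*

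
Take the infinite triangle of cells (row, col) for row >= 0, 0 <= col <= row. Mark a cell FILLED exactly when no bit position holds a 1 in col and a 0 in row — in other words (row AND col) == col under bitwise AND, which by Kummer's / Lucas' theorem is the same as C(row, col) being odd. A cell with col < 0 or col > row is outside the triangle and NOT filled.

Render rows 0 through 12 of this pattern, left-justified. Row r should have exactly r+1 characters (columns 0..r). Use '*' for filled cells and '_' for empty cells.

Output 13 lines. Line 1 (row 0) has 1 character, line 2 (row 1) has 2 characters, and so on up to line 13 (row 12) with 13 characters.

r0=0: *
r1=1: **
r2=10: *_*
r3=11: ****
r4=100: *___*
r5=101: **__**
r6=110: *_*_*_*
r7=111: ********
r8=1000: *_______*
r9=1001: **______**
r10=1010: *_*_____*_*
r11=1011: ****____****
r12=1100: *___*___*___*

Answer: *
**
*_*
****
*___*
**__**
*_*_*_*
********
*_______*
**______**
*_*_____*_*
****____****
*___*___*___*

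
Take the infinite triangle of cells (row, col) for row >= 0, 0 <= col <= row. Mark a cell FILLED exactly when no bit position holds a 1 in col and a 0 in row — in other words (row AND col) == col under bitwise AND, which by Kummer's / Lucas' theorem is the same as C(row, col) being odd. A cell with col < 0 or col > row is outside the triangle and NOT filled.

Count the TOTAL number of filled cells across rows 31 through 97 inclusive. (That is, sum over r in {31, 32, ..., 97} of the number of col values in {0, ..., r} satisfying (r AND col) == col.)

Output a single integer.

Answer: 1016

Derivation:
r31=11111 pc5: +32 =32
r32=100000 pc1: +2 =34
r33=100001 pc2: +4 =38
r34=100010 pc2: +4 =42
r35=100011 pc3: +8 =50
r36=100100 pc2: +4 =54
r37=100101 pc3: +8 =62
r38=100110 pc3: +8 =70
r39=100111 pc4: +16 =86
r40=101000 pc2: +4 =90
r41=101001 pc3: +8 =98
r42=101010 pc3: +8 =106
r43=101011 pc4: +16 =122
r44=101100 pc3: +8 =130
r45=101101 pc4: +16 =146
r46=101110 pc4: +16 =162
r47=101111 pc5: +32 =194
r48=110000 pc2: +4 =198
r49=110001 pc3: +8 =206
r50=110010 pc3: +8 =214
r51=110011 pc4: +16 =230
r52=110100 pc3: +8 =238
r53=110101 pc4: +16 =254
r54=110110 pc4: +16 =270
r55=110111 pc5: +32 =302
r56=111000 pc3: +8 =310
r57=111001 pc4: +16 =326
r58=111010 pc4: +16 =342
r59=111011 pc5: +32 =374
r60=111100 pc4: +16 =390
r61=111101 pc5: +32 =422
r62=111110 pc5: +32 =454
r63=111111 pc6: +64 =518
r64=1000000 pc1: +2 =520
r65=1000001 pc2: +4 =524
r66=1000010 pc2: +4 =528
r67=1000011 pc3: +8 =536
r68=1000100 pc2: +4 =540
r69=1000101 pc3: +8 =548
r70=1000110 pc3: +8 =556
r71=1000111 pc4: +16 =572
r72=1001000 pc2: +4 =576
r73=1001001 pc3: +8 =584
r74=1001010 pc3: +8 =592
r75=1001011 pc4: +16 =608
r76=1001100 pc3: +8 =616
r77=1001101 pc4: +16 =632
r78=1001110 pc4: +16 =648
r79=1001111 pc5: +32 =680
r80=1010000 pc2: +4 =684
r81=1010001 pc3: +8 =692
r82=1010010 pc3: +8 =700
r83=1010011 pc4: +16 =716
r84=1010100 pc3: +8 =724
r85=1010101 pc4: +16 =740
r86=1010110 pc4: +16 =756
r87=1010111 pc5: +32 =788
r88=1011000 pc3: +8 =796
r89=1011001 pc4: +16 =812
r90=1011010 pc4: +16 =828
r91=1011011 pc5: +32 =860
r92=1011100 pc4: +16 =876
r93=1011101 pc5: +32 =908
r94=1011110 pc5: +32 =940
r95=1011111 pc6: +64 =1004
r96=1100000 pc2: +4 =1008
r97=1100001 pc3: +8 =1016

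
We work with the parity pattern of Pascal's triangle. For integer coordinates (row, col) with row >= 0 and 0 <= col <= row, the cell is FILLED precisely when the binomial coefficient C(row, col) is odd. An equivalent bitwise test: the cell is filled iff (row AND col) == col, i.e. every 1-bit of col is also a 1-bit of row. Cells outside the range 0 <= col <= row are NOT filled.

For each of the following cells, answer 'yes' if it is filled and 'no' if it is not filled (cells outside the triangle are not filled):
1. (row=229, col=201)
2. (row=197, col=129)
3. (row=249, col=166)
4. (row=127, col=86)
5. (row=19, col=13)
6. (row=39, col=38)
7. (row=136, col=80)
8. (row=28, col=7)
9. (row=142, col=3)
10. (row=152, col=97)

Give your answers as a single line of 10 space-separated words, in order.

Answer: no yes no yes no yes no no no no

Derivation:
(229,201): row=0b11100101, col=0b11001001, row AND col = 0b11000001 = 193; 193 != 201 -> empty
(197,129): row=0b11000101, col=0b10000001, row AND col = 0b10000001 = 129; 129 == 129 -> filled
(249,166): row=0b11111001, col=0b10100110, row AND col = 0b10100000 = 160; 160 != 166 -> empty
(127,86): row=0b1111111, col=0b1010110, row AND col = 0b1010110 = 86; 86 == 86 -> filled
(19,13): row=0b10011, col=0b1101, row AND col = 0b1 = 1; 1 != 13 -> empty
(39,38): row=0b100111, col=0b100110, row AND col = 0b100110 = 38; 38 == 38 -> filled
(136,80): row=0b10001000, col=0b1010000, row AND col = 0b0 = 0; 0 != 80 -> empty
(28,7): row=0b11100, col=0b111, row AND col = 0b100 = 4; 4 != 7 -> empty
(142,3): row=0b10001110, col=0b11, row AND col = 0b10 = 2; 2 != 3 -> empty
(152,97): row=0b10011000, col=0b1100001, row AND col = 0b0 = 0; 0 != 97 -> empty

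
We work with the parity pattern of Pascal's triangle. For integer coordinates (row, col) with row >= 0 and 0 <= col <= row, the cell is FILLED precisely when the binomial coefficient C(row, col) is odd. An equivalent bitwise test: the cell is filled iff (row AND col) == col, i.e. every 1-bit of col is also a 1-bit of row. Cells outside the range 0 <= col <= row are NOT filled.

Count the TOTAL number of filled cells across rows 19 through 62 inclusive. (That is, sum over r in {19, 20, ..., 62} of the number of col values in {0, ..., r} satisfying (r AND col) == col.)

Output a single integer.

r19=10011 pc3: +8 =8
r20=10100 pc2: +4 =12
r21=10101 pc3: +8 =20
r22=10110 pc3: +8 =28
r23=10111 pc4: +16 =44
r24=11000 pc2: +4 =48
r25=11001 pc3: +8 =56
r26=11010 pc3: +8 =64
r27=11011 pc4: +16 =80
r28=11100 pc3: +8 =88
r29=11101 pc4: +16 =104
r30=11110 pc4: +16 =120
r31=11111 pc5: +32 =152
r32=100000 pc1: +2 =154
r33=100001 pc2: +4 =158
r34=100010 pc2: +4 =162
r35=100011 pc3: +8 =170
r36=100100 pc2: +4 =174
r37=100101 pc3: +8 =182
r38=100110 pc3: +8 =190
r39=100111 pc4: +16 =206
r40=101000 pc2: +4 =210
r41=101001 pc3: +8 =218
r42=101010 pc3: +8 =226
r43=101011 pc4: +16 =242
r44=101100 pc3: +8 =250
r45=101101 pc4: +16 =266
r46=101110 pc4: +16 =282
r47=101111 pc5: +32 =314
r48=110000 pc2: +4 =318
r49=110001 pc3: +8 =326
r50=110010 pc3: +8 =334
r51=110011 pc4: +16 =350
r52=110100 pc3: +8 =358
r53=110101 pc4: +16 =374
r54=110110 pc4: +16 =390
r55=110111 pc5: +32 =422
r56=111000 pc3: +8 =430
r57=111001 pc4: +16 =446
r58=111010 pc4: +16 =462
r59=111011 pc5: +32 =494
r60=111100 pc4: +16 =510
r61=111101 pc5: +32 =542
r62=111110 pc5: +32 =574

Answer: 574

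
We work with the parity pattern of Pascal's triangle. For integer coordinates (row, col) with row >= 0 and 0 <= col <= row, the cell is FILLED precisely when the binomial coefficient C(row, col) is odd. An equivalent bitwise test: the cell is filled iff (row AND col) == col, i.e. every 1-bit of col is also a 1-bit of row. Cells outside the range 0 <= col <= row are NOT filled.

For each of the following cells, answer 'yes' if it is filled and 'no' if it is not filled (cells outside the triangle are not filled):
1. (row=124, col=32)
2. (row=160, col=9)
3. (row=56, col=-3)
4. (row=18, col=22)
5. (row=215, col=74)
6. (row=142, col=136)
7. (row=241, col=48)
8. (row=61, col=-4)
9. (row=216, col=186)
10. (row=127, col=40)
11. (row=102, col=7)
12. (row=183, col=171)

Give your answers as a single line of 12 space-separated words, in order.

Answer: yes no no no no yes yes no no yes no no

Derivation:
(124,32): row=0b1111100, col=0b100000, row AND col = 0b100000 = 32; 32 == 32 -> filled
(160,9): row=0b10100000, col=0b1001, row AND col = 0b0 = 0; 0 != 9 -> empty
(56,-3): col outside [0, 56] -> not filled
(18,22): col outside [0, 18] -> not filled
(215,74): row=0b11010111, col=0b1001010, row AND col = 0b1000010 = 66; 66 != 74 -> empty
(142,136): row=0b10001110, col=0b10001000, row AND col = 0b10001000 = 136; 136 == 136 -> filled
(241,48): row=0b11110001, col=0b110000, row AND col = 0b110000 = 48; 48 == 48 -> filled
(61,-4): col outside [0, 61] -> not filled
(216,186): row=0b11011000, col=0b10111010, row AND col = 0b10011000 = 152; 152 != 186 -> empty
(127,40): row=0b1111111, col=0b101000, row AND col = 0b101000 = 40; 40 == 40 -> filled
(102,7): row=0b1100110, col=0b111, row AND col = 0b110 = 6; 6 != 7 -> empty
(183,171): row=0b10110111, col=0b10101011, row AND col = 0b10100011 = 163; 163 != 171 -> empty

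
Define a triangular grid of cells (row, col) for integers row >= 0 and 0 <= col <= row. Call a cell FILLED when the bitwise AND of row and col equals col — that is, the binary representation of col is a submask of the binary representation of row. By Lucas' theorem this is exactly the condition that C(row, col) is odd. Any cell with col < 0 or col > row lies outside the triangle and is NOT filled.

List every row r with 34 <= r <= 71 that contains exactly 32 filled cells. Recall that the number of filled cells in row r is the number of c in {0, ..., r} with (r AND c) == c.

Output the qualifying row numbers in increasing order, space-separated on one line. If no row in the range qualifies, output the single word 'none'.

Row r has 2^popcount(r) filled cells, so we need popcount(r) = log2(32) = 5.
Scan r = 34..71 and keep those with exactly 5 one-bits:
r=34=100010 popcount=2 -> skip
r=35=100011 popcount=3 -> skip
r=36=100100 popcount=2 -> skip
r=37=100101 popcount=3 -> skip
r=38=100110 popcount=3 -> skip
r=39=100111 popcount=4 -> skip
r=40=101000 popcount=2 -> skip
r=41=101001 popcount=3 -> skip
r=42=101010 popcount=3 -> skip
r=43=101011 popcount=4 -> skip
r=44=101100 popcount=3 -> skip
r=45=101101 popcount=4 -> skip
r=46=101110 popcount=4 -> skip
r=47=101111 popcount=5 -> KEEP
r=48=110000 popcount=2 -> skip
r=49=110001 popcount=3 -> skip
r=50=110010 popcount=3 -> skip
r=51=110011 popcount=4 -> skip
r=52=110100 popcount=3 -> skip
r=53=110101 popcount=4 -> skip
r=54=110110 popcount=4 -> skip
r=55=110111 popcount=5 -> KEEP
r=56=111000 popcount=3 -> skip
r=57=111001 popcount=4 -> skip
r=58=111010 popcount=4 -> skip
r=59=111011 popcount=5 -> KEEP
r=60=111100 popcount=4 -> skip
r=61=111101 popcount=5 -> KEEP
r=62=111110 popcount=5 -> KEEP
r=63=111111 popcount=6 -> skip
r=64=1000000 popcount=1 -> skip
r=65=1000001 popcount=2 -> skip
r=66=1000010 popcount=2 -> skip
r=67=1000011 popcount=3 -> skip
r=68=1000100 popcount=2 -> skip
r=69=1000101 popcount=3 -> skip
r=70=1000110 popcount=3 -> skip
r=71=1000111 popcount=4 -> skip
Kept rows: 47 55 59 61 62

Answer: 47 55 59 61 62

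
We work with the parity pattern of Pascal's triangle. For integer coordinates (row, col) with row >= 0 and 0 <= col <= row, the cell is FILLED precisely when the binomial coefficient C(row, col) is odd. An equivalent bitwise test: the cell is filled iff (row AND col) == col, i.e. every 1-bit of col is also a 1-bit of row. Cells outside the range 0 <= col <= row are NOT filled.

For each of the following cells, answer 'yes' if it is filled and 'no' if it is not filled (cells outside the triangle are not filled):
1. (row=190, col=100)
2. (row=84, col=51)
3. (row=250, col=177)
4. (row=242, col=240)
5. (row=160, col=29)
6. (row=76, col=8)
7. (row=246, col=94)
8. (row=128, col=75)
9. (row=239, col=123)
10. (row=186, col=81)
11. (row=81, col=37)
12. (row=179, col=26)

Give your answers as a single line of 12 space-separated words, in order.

(190,100): row=0b10111110, col=0b1100100, row AND col = 0b100100 = 36; 36 != 100 -> empty
(84,51): row=0b1010100, col=0b110011, row AND col = 0b10000 = 16; 16 != 51 -> empty
(250,177): row=0b11111010, col=0b10110001, row AND col = 0b10110000 = 176; 176 != 177 -> empty
(242,240): row=0b11110010, col=0b11110000, row AND col = 0b11110000 = 240; 240 == 240 -> filled
(160,29): row=0b10100000, col=0b11101, row AND col = 0b0 = 0; 0 != 29 -> empty
(76,8): row=0b1001100, col=0b1000, row AND col = 0b1000 = 8; 8 == 8 -> filled
(246,94): row=0b11110110, col=0b1011110, row AND col = 0b1010110 = 86; 86 != 94 -> empty
(128,75): row=0b10000000, col=0b1001011, row AND col = 0b0 = 0; 0 != 75 -> empty
(239,123): row=0b11101111, col=0b1111011, row AND col = 0b1101011 = 107; 107 != 123 -> empty
(186,81): row=0b10111010, col=0b1010001, row AND col = 0b10000 = 16; 16 != 81 -> empty
(81,37): row=0b1010001, col=0b100101, row AND col = 0b1 = 1; 1 != 37 -> empty
(179,26): row=0b10110011, col=0b11010, row AND col = 0b10010 = 18; 18 != 26 -> empty

Answer: no no no yes no yes no no no no no no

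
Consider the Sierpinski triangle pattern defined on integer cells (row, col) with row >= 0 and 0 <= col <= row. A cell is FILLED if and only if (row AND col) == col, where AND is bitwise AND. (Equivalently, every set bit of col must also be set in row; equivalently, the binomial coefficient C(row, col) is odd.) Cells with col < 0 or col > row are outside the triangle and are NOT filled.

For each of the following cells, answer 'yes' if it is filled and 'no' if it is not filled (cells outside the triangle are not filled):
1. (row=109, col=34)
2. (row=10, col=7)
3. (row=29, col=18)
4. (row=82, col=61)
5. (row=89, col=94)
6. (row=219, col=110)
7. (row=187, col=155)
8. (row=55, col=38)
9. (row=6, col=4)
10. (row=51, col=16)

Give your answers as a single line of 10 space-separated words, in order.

(109,34): row=0b1101101, col=0b100010, row AND col = 0b100000 = 32; 32 != 34 -> empty
(10,7): row=0b1010, col=0b111, row AND col = 0b10 = 2; 2 != 7 -> empty
(29,18): row=0b11101, col=0b10010, row AND col = 0b10000 = 16; 16 != 18 -> empty
(82,61): row=0b1010010, col=0b111101, row AND col = 0b10000 = 16; 16 != 61 -> empty
(89,94): col outside [0, 89] -> not filled
(219,110): row=0b11011011, col=0b1101110, row AND col = 0b1001010 = 74; 74 != 110 -> empty
(187,155): row=0b10111011, col=0b10011011, row AND col = 0b10011011 = 155; 155 == 155 -> filled
(55,38): row=0b110111, col=0b100110, row AND col = 0b100110 = 38; 38 == 38 -> filled
(6,4): row=0b110, col=0b100, row AND col = 0b100 = 4; 4 == 4 -> filled
(51,16): row=0b110011, col=0b10000, row AND col = 0b10000 = 16; 16 == 16 -> filled

Answer: no no no no no no yes yes yes yes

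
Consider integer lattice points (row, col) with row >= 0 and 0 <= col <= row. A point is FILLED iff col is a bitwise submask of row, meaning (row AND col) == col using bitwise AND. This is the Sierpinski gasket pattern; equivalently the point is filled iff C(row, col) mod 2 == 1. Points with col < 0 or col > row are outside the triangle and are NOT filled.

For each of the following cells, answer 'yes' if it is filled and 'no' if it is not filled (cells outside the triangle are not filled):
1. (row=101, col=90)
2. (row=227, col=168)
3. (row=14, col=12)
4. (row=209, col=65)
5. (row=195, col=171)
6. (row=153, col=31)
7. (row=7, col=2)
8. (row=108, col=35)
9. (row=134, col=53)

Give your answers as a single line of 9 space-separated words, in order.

Answer: no no yes yes no no yes no no

Derivation:
(101,90): row=0b1100101, col=0b1011010, row AND col = 0b1000000 = 64; 64 != 90 -> empty
(227,168): row=0b11100011, col=0b10101000, row AND col = 0b10100000 = 160; 160 != 168 -> empty
(14,12): row=0b1110, col=0b1100, row AND col = 0b1100 = 12; 12 == 12 -> filled
(209,65): row=0b11010001, col=0b1000001, row AND col = 0b1000001 = 65; 65 == 65 -> filled
(195,171): row=0b11000011, col=0b10101011, row AND col = 0b10000011 = 131; 131 != 171 -> empty
(153,31): row=0b10011001, col=0b11111, row AND col = 0b11001 = 25; 25 != 31 -> empty
(7,2): row=0b111, col=0b10, row AND col = 0b10 = 2; 2 == 2 -> filled
(108,35): row=0b1101100, col=0b100011, row AND col = 0b100000 = 32; 32 != 35 -> empty
(134,53): row=0b10000110, col=0b110101, row AND col = 0b100 = 4; 4 != 53 -> empty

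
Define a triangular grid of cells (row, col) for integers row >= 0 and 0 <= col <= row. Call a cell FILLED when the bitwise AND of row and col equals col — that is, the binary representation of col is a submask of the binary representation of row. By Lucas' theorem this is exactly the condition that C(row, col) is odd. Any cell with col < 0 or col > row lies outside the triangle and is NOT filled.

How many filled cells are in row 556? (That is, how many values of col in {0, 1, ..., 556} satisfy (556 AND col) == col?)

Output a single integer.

556 in binary = 1000101100
popcount(556) = number of 1-bits in 1000101100 = 4
A col c satisfies (556 AND c) == c iff every set bit of c is also set in 556; each of the 4 set bits of 556 can independently be on or off in c.
count = 2^4 = 16

Answer: 16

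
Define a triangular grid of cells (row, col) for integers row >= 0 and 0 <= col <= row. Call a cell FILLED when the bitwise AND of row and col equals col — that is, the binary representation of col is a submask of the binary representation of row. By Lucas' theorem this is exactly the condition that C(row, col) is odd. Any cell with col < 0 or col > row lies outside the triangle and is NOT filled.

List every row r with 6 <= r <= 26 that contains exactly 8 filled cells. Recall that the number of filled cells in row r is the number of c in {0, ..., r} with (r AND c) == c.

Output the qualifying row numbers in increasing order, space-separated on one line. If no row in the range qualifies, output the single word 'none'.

Row r has 2^popcount(r) filled cells, so we need popcount(r) = log2(8) = 3.
Scan r = 6..26 and keep those with exactly 3 one-bits:
r=6=110 popcount=2 -> skip
r=7=111 popcount=3 -> KEEP
r=8=1000 popcount=1 -> skip
r=9=1001 popcount=2 -> skip
r=10=1010 popcount=2 -> skip
r=11=1011 popcount=3 -> KEEP
r=12=1100 popcount=2 -> skip
r=13=1101 popcount=3 -> KEEP
r=14=1110 popcount=3 -> KEEP
r=15=1111 popcount=4 -> skip
r=16=10000 popcount=1 -> skip
r=17=10001 popcount=2 -> skip
r=18=10010 popcount=2 -> skip
r=19=10011 popcount=3 -> KEEP
r=20=10100 popcount=2 -> skip
r=21=10101 popcount=3 -> KEEP
r=22=10110 popcount=3 -> KEEP
r=23=10111 popcount=4 -> skip
r=24=11000 popcount=2 -> skip
r=25=11001 popcount=3 -> KEEP
r=26=11010 popcount=3 -> KEEP
Kept rows: 7 11 13 14 19 21 22 25 26

Answer: 7 11 13 14 19 21 22 25 26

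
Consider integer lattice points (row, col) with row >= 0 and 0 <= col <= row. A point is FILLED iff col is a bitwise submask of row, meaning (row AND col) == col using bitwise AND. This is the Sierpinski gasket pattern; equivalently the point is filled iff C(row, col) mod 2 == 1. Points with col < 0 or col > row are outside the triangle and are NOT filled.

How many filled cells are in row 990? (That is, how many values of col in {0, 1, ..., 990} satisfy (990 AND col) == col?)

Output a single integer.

990 in binary = 1111011110
popcount(990) = number of 1-bits in 1111011110 = 8
A col c satisfies (990 AND c) == c iff every set bit of c is also set in 990; each of the 8 set bits of 990 can independently be on or off in c.
count = 2^8 = 256

Answer: 256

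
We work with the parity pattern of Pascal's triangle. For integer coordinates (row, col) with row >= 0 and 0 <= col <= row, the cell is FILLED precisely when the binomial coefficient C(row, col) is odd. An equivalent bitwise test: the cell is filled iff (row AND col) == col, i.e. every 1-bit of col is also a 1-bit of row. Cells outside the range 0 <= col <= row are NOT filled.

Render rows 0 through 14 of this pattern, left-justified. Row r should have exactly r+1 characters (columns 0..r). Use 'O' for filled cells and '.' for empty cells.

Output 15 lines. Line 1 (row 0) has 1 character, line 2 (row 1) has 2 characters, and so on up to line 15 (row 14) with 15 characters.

Answer: O
OO
O.O
OOOO
O...O
OO..OO
O.O.O.O
OOOOOOOO
O.......O
OO......OO
O.O.....O.O
OOOO....OOOO
O...O...O...O
OO..OO..OO..OO
O.O.O.O.O.O.O.O

Derivation:
r0=0: O
r1=1: OO
r2=10: O.O
r3=11: OOOO
r4=100: O...O
r5=101: OO..OO
r6=110: O.O.O.O
r7=111: OOOOOOOO
r8=1000: O.......O
r9=1001: OO......OO
r10=1010: O.O.....O.O
r11=1011: OOOO....OOOO
r12=1100: O...O...O...O
r13=1101: OO..OO..OO..OO
r14=1110: O.O.O.O.O.O.O.O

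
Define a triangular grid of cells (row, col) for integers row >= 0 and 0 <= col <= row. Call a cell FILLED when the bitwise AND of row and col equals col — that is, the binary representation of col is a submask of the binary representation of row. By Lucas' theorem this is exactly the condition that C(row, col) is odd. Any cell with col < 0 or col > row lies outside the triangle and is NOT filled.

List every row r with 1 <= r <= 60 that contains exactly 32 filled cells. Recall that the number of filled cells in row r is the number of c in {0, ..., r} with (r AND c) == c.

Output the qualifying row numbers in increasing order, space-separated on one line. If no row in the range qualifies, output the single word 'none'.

Row r has 2^popcount(r) filled cells, so we need popcount(r) = log2(32) = 5.
Scan r = 1..60 and keep those with exactly 5 one-bits:
r=1=1 popcount=1 -> skip
r=2=10 popcount=1 -> skip
r=3=11 popcount=2 -> skip
r=4=100 popcount=1 -> skip
r=5=101 popcount=2 -> skip
r=6=110 popcount=2 -> skip
r=7=111 popcount=3 -> skip
r=8=1000 popcount=1 -> skip
r=9=1001 popcount=2 -> skip
r=10=1010 popcount=2 -> skip
r=11=1011 popcount=3 -> skip
r=12=1100 popcount=2 -> skip
r=13=1101 popcount=3 -> skip
r=14=1110 popcount=3 -> skip
r=15=1111 popcount=4 -> skip
r=16=10000 popcount=1 -> skip
r=17=10001 popcount=2 -> skip
r=18=10010 popcount=2 -> skip
r=19=10011 popcount=3 -> skip
r=20=10100 popcount=2 -> skip
r=21=10101 popcount=3 -> skip
r=22=10110 popcount=3 -> skip
r=23=10111 popcount=4 -> skip
r=24=11000 popcount=2 -> skip
r=25=11001 popcount=3 -> skip
r=26=11010 popcount=3 -> skip
r=27=11011 popcount=4 -> skip
r=28=11100 popcount=3 -> skip
r=29=11101 popcount=4 -> skip
r=30=11110 popcount=4 -> skip
r=31=11111 popcount=5 -> KEEP
r=32=100000 popcount=1 -> skip
r=33=100001 popcount=2 -> skip
r=34=100010 popcount=2 -> skip
r=35=100011 popcount=3 -> skip
r=36=100100 popcount=2 -> skip
r=37=100101 popcount=3 -> skip
r=38=100110 popcount=3 -> skip
r=39=100111 popcount=4 -> skip
r=40=101000 popcount=2 -> skip
r=41=101001 popcount=3 -> skip
r=42=101010 popcount=3 -> skip
r=43=101011 popcount=4 -> skip
r=44=101100 popcount=3 -> skip
r=45=101101 popcount=4 -> skip
r=46=101110 popcount=4 -> skip
r=47=101111 popcount=5 -> KEEP
r=48=110000 popcount=2 -> skip
r=49=110001 popcount=3 -> skip
r=50=110010 popcount=3 -> skip
r=51=110011 popcount=4 -> skip
r=52=110100 popcount=3 -> skip
r=53=110101 popcount=4 -> skip
r=54=110110 popcount=4 -> skip
r=55=110111 popcount=5 -> KEEP
r=56=111000 popcount=3 -> skip
r=57=111001 popcount=4 -> skip
r=58=111010 popcount=4 -> skip
r=59=111011 popcount=5 -> KEEP
r=60=111100 popcount=4 -> skip
Kept rows: 31 47 55 59

Answer: 31 47 55 59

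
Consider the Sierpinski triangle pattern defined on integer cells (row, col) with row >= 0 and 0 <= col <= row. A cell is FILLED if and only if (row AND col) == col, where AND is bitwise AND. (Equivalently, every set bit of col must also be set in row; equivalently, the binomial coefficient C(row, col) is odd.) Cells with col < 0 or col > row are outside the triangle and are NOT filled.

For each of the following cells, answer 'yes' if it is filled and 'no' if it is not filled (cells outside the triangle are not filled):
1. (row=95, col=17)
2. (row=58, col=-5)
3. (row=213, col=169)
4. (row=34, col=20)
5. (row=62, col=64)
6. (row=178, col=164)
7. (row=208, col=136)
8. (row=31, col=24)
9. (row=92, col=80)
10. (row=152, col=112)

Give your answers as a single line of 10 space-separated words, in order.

(95,17): row=0b1011111, col=0b10001, row AND col = 0b10001 = 17; 17 == 17 -> filled
(58,-5): col outside [0, 58] -> not filled
(213,169): row=0b11010101, col=0b10101001, row AND col = 0b10000001 = 129; 129 != 169 -> empty
(34,20): row=0b100010, col=0b10100, row AND col = 0b0 = 0; 0 != 20 -> empty
(62,64): col outside [0, 62] -> not filled
(178,164): row=0b10110010, col=0b10100100, row AND col = 0b10100000 = 160; 160 != 164 -> empty
(208,136): row=0b11010000, col=0b10001000, row AND col = 0b10000000 = 128; 128 != 136 -> empty
(31,24): row=0b11111, col=0b11000, row AND col = 0b11000 = 24; 24 == 24 -> filled
(92,80): row=0b1011100, col=0b1010000, row AND col = 0b1010000 = 80; 80 == 80 -> filled
(152,112): row=0b10011000, col=0b1110000, row AND col = 0b10000 = 16; 16 != 112 -> empty

Answer: yes no no no no no no yes yes no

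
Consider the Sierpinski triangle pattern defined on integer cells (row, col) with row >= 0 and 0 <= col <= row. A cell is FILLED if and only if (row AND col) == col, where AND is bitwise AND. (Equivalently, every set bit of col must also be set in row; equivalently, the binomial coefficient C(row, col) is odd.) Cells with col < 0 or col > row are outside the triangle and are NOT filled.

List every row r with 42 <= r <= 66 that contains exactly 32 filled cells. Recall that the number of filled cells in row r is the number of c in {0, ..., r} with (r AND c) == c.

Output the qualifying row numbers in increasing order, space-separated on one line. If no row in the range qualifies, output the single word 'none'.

Row r has 2^popcount(r) filled cells, so we need popcount(r) = log2(32) = 5.
Scan r = 42..66 and keep those with exactly 5 one-bits:
r=42=101010 popcount=3 -> skip
r=43=101011 popcount=4 -> skip
r=44=101100 popcount=3 -> skip
r=45=101101 popcount=4 -> skip
r=46=101110 popcount=4 -> skip
r=47=101111 popcount=5 -> KEEP
r=48=110000 popcount=2 -> skip
r=49=110001 popcount=3 -> skip
r=50=110010 popcount=3 -> skip
r=51=110011 popcount=4 -> skip
r=52=110100 popcount=3 -> skip
r=53=110101 popcount=4 -> skip
r=54=110110 popcount=4 -> skip
r=55=110111 popcount=5 -> KEEP
r=56=111000 popcount=3 -> skip
r=57=111001 popcount=4 -> skip
r=58=111010 popcount=4 -> skip
r=59=111011 popcount=5 -> KEEP
r=60=111100 popcount=4 -> skip
r=61=111101 popcount=5 -> KEEP
r=62=111110 popcount=5 -> KEEP
r=63=111111 popcount=6 -> skip
r=64=1000000 popcount=1 -> skip
r=65=1000001 popcount=2 -> skip
r=66=1000010 popcount=2 -> skip
Kept rows: 47 55 59 61 62

Answer: 47 55 59 61 62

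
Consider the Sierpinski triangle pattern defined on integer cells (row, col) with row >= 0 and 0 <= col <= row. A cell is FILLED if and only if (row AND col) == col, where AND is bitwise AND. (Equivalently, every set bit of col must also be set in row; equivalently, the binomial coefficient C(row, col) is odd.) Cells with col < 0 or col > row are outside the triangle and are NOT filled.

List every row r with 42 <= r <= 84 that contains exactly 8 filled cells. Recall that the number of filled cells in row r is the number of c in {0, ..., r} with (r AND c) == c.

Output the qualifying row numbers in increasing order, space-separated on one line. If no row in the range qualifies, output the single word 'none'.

Row r has 2^popcount(r) filled cells, so we need popcount(r) = log2(8) = 3.
Scan r = 42..84 and keep those with exactly 3 one-bits:
r=42=101010 popcount=3 -> KEEP
r=43=101011 popcount=4 -> skip
r=44=101100 popcount=3 -> KEEP
r=45=101101 popcount=4 -> skip
r=46=101110 popcount=4 -> skip
r=47=101111 popcount=5 -> skip
r=48=110000 popcount=2 -> skip
r=49=110001 popcount=3 -> KEEP
r=50=110010 popcount=3 -> KEEP
r=51=110011 popcount=4 -> skip
r=52=110100 popcount=3 -> KEEP
r=53=110101 popcount=4 -> skip
r=54=110110 popcount=4 -> skip
r=55=110111 popcount=5 -> skip
r=56=111000 popcount=3 -> KEEP
r=57=111001 popcount=4 -> skip
r=58=111010 popcount=4 -> skip
r=59=111011 popcount=5 -> skip
r=60=111100 popcount=4 -> skip
r=61=111101 popcount=5 -> skip
r=62=111110 popcount=5 -> skip
r=63=111111 popcount=6 -> skip
r=64=1000000 popcount=1 -> skip
r=65=1000001 popcount=2 -> skip
r=66=1000010 popcount=2 -> skip
r=67=1000011 popcount=3 -> KEEP
r=68=1000100 popcount=2 -> skip
r=69=1000101 popcount=3 -> KEEP
r=70=1000110 popcount=3 -> KEEP
r=71=1000111 popcount=4 -> skip
r=72=1001000 popcount=2 -> skip
r=73=1001001 popcount=3 -> KEEP
r=74=1001010 popcount=3 -> KEEP
r=75=1001011 popcount=4 -> skip
r=76=1001100 popcount=3 -> KEEP
r=77=1001101 popcount=4 -> skip
r=78=1001110 popcount=4 -> skip
r=79=1001111 popcount=5 -> skip
r=80=1010000 popcount=2 -> skip
r=81=1010001 popcount=3 -> KEEP
r=82=1010010 popcount=3 -> KEEP
r=83=1010011 popcount=4 -> skip
r=84=1010100 popcount=3 -> KEEP
Kept rows: 42 44 49 50 52 56 67 69 70 73 74 76 81 82 84

Answer: 42 44 49 50 52 56 67 69 70 73 74 76 81 82 84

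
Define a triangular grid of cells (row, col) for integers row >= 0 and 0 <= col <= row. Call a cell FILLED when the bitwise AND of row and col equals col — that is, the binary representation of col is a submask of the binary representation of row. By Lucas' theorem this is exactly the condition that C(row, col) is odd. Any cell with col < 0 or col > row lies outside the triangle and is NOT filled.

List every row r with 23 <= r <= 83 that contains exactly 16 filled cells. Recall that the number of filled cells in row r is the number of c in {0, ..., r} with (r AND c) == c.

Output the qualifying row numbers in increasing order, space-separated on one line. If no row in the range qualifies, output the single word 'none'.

Answer: 23 27 29 30 39 43 45 46 51 53 54 57 58 60 71 75 77 78 83

Derivation:
Row r has 2^popcount(r) filled cells, so we need popcount(r) = log2(16) = 4.
Scan r = 23..83 and keep those with exactly 4 one-bits:
r=23=10111 popcount=4 -> KEEP
r=24=11000 popcount=2 -> skip
r=25=11001 popcount=3 -> skip
r=26=11010 popcount=3 -> skip
r=27=11011 popcount=4 -> KEEP
r=28=11100 popcount=3 -> skip
r=29=11101 popcount=4 -> KEEP
r=30=11110 popcount=4 -> KEEP
r=31=11111 popcount=5 -> skip
r=32=100000 popcount=1 -> skip
r=33=100001 popcount=2 -> skip
r=34=100010 popcount=2 -> skip
r=35=100011 popcount=3 -> skip
r=36=100100 popcount=2 -> skip
r=37=100101 popcount=3 -> skip
r=38=100110 popcount=3 -> skip
r=39=100111 popcount=4 -> KEEP
r=40=101000 popcount=2 -> skip
r=41=101001 popcount=3 -> skip
r=42=101010 popcount=3 -> skip
r=43=101011 popcount=4 -> KEEP
r=44=101100 popcount=3 -> skip
r=45=101101 popcount=4 -> KEEP
r=46=101110 popcount=4 -> KEEP
r=47=101111 popcount=5 -> skip
r=48=110000 popcount=2 -> skip
r=49=110001 popcount=3 -> skip
r=50=110010 popcount=3 -> skip
r=51=110011 popcount=4 -> KEEP
r=52=110100 popcount=3 -> skip
r=53=110101 popcount=4 -> KEEP
r=54=110110 popcount=4 -> KEEP
r=55=110111 popcount=5 -> skip
r=56=111000 popcount=3 -> skip
r=57=111001 popcount=4 -> KEEP
r=58=111010 popcount=4 -> KEEP
r=59=111011 popcount=5 -> skip
r=60=111100 popcount=4 -> KEEP
r=61=111101 popcount=5 -> skip
r=62=111110 popcount=5 -> skip
r=63=111111 popcount=6 -> skip
r=64=1000000 popcount=1 -> skip
r=65=1000001 popcount=2 -> skip
r=66=1000010 popcount=2 -> skip
r=67=1000011 popcount=3 -> skip
r=68=1000100 popcount=2 -> skip
r=69=1000101 popcount=3 -> skip
r=70=1000110 popcount=3 -> skip
r=71=1000111 popcount=4 -> KEEP
r=72=1001000 popcount=2 -> skip
r=73=1001001 popcount=3 -> skip
r=74=1001010 popcount=3 -> skip
r=75=1001011 popcount=4 -> KEEP
r=76=1001100 popcount=3 -> skip
r=77=1001101 popcount=4 -> KEEP
r=78=1001110 popcount=4 -> KEEP
r=79=1001111 popcount=5 -> skip
r=80=1010000 popcount=2 -> skip
r=81=1010001 popcount=3 -> skip
r=82=1010010 popcount=3 -> skip
r=83=1010011 popcount=4 -> KEEP
Kept rows: 23 27 29 30 39 43 45 46 51 53 54 57 58 60 71 75 77 78 83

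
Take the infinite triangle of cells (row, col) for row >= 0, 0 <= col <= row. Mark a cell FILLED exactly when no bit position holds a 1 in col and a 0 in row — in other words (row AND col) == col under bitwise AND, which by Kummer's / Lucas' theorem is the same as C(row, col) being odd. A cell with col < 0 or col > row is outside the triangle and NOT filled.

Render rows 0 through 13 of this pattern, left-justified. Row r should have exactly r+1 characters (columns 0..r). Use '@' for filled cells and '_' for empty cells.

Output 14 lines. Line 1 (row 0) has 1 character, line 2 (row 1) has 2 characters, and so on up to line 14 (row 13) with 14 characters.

r0=0: @
r1=1: @@
r2=10: @_@
r3=11: @@@@
r4=100: @___@
r5=101: @@__@@
r6=110: @_@_@_@
r7=111: @@@@@@@@
r8=1000: @_______@
r9=1001: @@______@@
r10=1010: @_@_____@_@
r11=1011: @@@@____@@@@
r12=1100: @___@___@___@
r13=1101: @@__@@__@@__@@

Answer: @
@@
@_@
@@@@
@___@
@@__@@
@_@_@_@
@@@@@@@@
@_______@
@@______@@
@_@_____@_@
@@@@____@@@@
@___@___@___@
@@__@@__@@__@@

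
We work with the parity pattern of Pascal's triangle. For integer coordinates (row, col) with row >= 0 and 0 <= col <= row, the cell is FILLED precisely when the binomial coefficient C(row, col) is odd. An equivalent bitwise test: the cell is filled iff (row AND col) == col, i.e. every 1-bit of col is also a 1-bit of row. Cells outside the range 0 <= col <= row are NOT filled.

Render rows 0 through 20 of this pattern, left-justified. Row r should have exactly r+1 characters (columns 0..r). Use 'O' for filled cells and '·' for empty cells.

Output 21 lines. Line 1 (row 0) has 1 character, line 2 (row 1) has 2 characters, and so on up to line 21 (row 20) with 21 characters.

Answer: O
OO
O·O
OOOO
O···O
OO··OO
O·O·O·O
OOOOOOOO
O·······O
OO······OO
O·O·····O·O
OOOO····OOOO
O···O···O···O
OO··OO··OO··OO
O·O·O·O·O·O·O·O
OOOOOOOOOOOOOOOO
O···············O
OO··············OO
O·O·············O·O
OOOO············OOOO
O···O···········O···O

Derivation:
r0=0: O
r1=1: OO
r2=10: O·O
r3=11: OOOO
r4=100: O···O
r5=101: OO··OO
r6=110: O·O·O·O
r7=111: OOOOOOOO
r8=1000: O·······O
r9=1001: OO······OO
r10=1010: O·O·····O·O
r11=1011: OOOO····OOOO
r12=1100: O···O···O···O
r13=1101: OO··OO··OO··OO
r14=1110: O·O·O·O·O·O·O·O
r15=1111: OOOOOOOOOOOOOOOO
r16=10000: O···············O
r17=10001: OO··············OO
r18=10010: O·O·············O·O
r19=10011: OOOO············OOOO
r20=10100: O···O···········O···O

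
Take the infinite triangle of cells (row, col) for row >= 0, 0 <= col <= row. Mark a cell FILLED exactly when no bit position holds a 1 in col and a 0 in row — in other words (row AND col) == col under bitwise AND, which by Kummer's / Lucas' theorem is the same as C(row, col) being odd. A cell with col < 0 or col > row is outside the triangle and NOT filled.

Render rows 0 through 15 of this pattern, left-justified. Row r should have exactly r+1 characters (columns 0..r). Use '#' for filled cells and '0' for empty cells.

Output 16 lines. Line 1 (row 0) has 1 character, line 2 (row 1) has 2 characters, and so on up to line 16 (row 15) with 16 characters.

r0=0: #
r1=1: ##
r2=10: #0#
r3=11: ####
r4=100: #000#
r5=101: ##00##
r6=110: #0#0#0#
r7=111: ########
r8=1000: #0000000#
r9=1001: ##000000##
r10=1010: #0#00000#0#
r11=1011: ####0000####
r12=1100: #000#000#000#
r13=1101: ##00##00##00##
r14=1110: #0#0#0#0#0#0#0#
r15=1111: ################

Answer: #
##
#0#
####
#000#
##00##
#0#0#0#
########
#0000000#
##000000##
#0#00000#0#
####0000####
#000#000#000#
##00##00##00##
#0#0#0#0#0#0#0#
################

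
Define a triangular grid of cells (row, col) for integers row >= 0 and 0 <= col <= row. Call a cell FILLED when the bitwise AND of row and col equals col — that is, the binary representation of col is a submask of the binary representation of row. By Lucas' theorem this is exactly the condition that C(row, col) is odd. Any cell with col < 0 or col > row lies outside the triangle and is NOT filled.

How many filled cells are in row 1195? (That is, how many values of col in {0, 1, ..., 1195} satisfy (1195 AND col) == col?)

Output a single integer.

1195 in binary = 10010101011
popcount(1195) = number of 1-bits in 10010101011 = 6
A col c satisfies (1195 AND c) == c iff every set bit of c is also set in 1195; each of the 6 set bits of 1195 can independently be on or off in c.
count = 2^6 = 64

Answer: 64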